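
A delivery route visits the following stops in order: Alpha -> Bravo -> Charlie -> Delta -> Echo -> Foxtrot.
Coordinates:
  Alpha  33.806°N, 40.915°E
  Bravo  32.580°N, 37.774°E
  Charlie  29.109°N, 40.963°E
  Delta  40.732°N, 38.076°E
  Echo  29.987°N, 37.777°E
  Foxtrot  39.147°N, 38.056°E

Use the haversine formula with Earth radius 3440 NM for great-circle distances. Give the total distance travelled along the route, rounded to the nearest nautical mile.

2347 NM

Leg distances:
Alpha→Bravo: 174.1 NM  (cumulative 174.1 NM)
Bravo→Charlie: 265.4 NM  (cumulative 439.5 NM)
Charlie→Delta: 712.0 NM  (cumulative 1151.6 NM)
Delta→Echo: 645.3 NM  (cumulative 1796.8 NM)
Echo→Foxtrot: 550.1 NM  (cumulative 2347.0 NM)
Total route length ≈ 2347 NM.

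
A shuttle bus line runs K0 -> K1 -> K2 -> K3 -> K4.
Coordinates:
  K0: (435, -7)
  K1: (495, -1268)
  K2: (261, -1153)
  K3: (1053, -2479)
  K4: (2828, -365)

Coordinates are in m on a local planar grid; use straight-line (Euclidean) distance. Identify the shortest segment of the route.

K1–K2

Leg distances:
K0→K1: 1262.4 m
K1→K2: 260.7 m
K2→K3: 1544.5 m
K3→K4: 2760.4 m
The shortest leg is K1–K2 at 260.7 m.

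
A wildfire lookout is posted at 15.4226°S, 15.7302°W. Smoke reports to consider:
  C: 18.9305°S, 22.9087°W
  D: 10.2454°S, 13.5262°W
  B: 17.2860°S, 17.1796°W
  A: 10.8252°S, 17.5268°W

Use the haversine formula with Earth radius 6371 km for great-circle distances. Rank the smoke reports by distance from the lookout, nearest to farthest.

Computing each great-circle distance from 15.4226°S, 15.7302°W:
B 17.2860°S, 17.1796°W: 258.5 km
A 10.8252°S, 17.5268°W: 547.0 km
D 10.2454°S, 13.5262°W: 623.3 km
C 18.9305°S, 22.9087°W: 856.4 km

B, A, D, C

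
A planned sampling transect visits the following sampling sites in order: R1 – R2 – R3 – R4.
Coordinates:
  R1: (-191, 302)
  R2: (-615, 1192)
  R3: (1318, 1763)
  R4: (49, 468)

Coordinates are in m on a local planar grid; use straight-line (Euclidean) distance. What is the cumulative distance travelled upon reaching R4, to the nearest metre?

4815 m

Leg distances:
R1→R2: 985.8 m  (cumulative 985.8 m)
R2→R3: 2015.6 m  (cumulative 3001.4 m)
R3→R4: 1813.1 m  (cumulative 4814.5 m)
Cumulative distance at R4 ≈ 4815 m.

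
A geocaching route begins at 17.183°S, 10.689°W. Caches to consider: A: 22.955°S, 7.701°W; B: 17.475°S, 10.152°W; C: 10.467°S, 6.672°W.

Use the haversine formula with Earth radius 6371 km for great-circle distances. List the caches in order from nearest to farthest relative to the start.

Distances from the start:
B 17.475°S, 10.152°W: 65.6 km
A 22.955°S, 7.701°W: 713.6 km
C 10.467°S, 6.672°W: 863.5 km

B, A, C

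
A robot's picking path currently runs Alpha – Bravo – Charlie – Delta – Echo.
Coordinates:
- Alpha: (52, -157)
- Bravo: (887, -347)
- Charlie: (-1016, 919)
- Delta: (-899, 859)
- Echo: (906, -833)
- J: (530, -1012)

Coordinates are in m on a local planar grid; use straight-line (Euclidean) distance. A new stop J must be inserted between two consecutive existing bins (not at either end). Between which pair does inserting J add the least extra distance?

between Delta and Echo

Added distance for inserting J between each consecutive pair:
Alpha–Bravo: 878.0 m
Bravo–Charlie: 942.8 m
Charlie–Delta: 4696.4 m
Delta–Echo: 296.7 m
Smallest added distance is 296.7 m, inserting between Delta and Echo.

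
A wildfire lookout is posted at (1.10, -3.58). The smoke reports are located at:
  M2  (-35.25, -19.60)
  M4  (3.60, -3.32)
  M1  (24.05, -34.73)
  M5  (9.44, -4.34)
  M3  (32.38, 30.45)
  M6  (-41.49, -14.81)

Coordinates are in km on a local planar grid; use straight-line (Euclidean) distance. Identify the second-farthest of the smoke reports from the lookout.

Distance to each, sorted:
M3: 46.2 km
M6: 44.0 km
M2: 39.7 km
M1: 38.7 km
M5: 8.4 km
M4: 2.5 km
The second-farthest is M6 at 44.0 km.

M6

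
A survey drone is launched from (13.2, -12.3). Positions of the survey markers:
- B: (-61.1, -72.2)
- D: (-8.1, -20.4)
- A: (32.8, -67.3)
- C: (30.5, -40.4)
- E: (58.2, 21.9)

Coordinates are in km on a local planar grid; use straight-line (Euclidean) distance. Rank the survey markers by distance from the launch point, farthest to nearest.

B, A, E, C, D

Distances from the launch point:
B (-61.1, -72.2): 95.4 km
A (32.8, -67.3): 58.4 km
E (58.2, 21.9): 56.5 km
C (30.5, -40.4): 33.0 km
D (-8.1, -20.4): 22.8 km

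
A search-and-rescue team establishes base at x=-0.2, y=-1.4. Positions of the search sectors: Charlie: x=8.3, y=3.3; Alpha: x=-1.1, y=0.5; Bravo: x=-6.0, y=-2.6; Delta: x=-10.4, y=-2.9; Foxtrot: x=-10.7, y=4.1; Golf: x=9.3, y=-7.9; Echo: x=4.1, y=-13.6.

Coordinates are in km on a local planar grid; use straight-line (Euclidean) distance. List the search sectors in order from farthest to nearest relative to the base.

Distances from the base:
Echo x=4.1, y=-13.6: 12.9 km
Foxtrot x=-10.7, y=4.1: 11.9 km
Golf x=9.3, y=-7.9: 11.5 km
Delta x=-10.4, y=-2.9: 10.3 km
Charlie x=8.3, y=3.3: 9.7 km
Bravo x=-6.0, y=-2.6: 5.9 km
Alpha x=-1.1, y=0.5: 2.1 km

Echo, Foxtrot, Golf, Delta, Charlie, Bravo, Alpha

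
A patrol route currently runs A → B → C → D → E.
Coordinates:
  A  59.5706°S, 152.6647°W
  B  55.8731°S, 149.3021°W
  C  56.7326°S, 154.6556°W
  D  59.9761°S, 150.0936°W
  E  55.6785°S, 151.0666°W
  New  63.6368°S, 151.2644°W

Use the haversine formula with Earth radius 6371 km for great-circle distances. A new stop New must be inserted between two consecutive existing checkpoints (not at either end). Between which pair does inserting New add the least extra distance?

between C and D

Added distance for inserting New between each consecutive pair:
A–B: 871.4 km
B–C: 1316.4 km
C–D: 753.6 km
D–E: 815.3 km
Smallest added distance is 753.6 km, inserting between C and D.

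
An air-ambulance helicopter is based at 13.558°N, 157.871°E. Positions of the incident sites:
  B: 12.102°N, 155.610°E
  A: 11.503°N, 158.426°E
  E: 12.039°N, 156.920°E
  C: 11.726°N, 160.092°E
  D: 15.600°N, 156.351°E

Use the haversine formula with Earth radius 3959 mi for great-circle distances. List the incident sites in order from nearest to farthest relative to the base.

E, A, D, B, C

Computing each great-circle distance from 13.558°N, 157.871°E:
E 12.039°N, 156.920°E: 123.0 mi
A 11.503°N, 158.426°E: 146.8 mi
D 15.600°N, 156.351°E: 173.9 mi
B 12.102°N, 155.610°E: 182.5 mi
C 11.726°N, 160.092°E: 196.1 mi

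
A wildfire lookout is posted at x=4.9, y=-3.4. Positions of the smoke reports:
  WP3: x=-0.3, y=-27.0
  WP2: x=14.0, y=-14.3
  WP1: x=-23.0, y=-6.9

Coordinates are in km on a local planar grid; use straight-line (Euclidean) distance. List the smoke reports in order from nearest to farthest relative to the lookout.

Distance from the lookout at x=4.9, y=-3.4 to each:
WP2 x=14.0, y=-14.3: 14.2 km
WP3 x=-0.3, y=-27.0: 24.2 km
WP1 x=-23.0, y=-6.9: 28.1 km

WP2, WP3, WP1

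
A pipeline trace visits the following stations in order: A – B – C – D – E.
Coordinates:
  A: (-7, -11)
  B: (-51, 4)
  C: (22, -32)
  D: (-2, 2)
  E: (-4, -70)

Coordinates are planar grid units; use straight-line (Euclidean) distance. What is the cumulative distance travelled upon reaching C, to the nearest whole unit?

128

Leg distances:
A→B: 46.5  (cumulative 46.5)
B→C: 81.4  (cumulative 127.9)
Cumulative distance at C ≈ 128.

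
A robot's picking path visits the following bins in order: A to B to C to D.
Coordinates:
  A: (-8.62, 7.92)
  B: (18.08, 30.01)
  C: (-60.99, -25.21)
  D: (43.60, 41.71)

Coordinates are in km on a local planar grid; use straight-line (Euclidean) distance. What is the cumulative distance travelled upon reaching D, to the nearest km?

255 km

Leg distances:
A→B: 34.7 km  (cumulative 34.7 km)
B→C: 96.4 km  (cumulative 131.1 km)
C→D: 124.2 km  (cumulative 255.3 km)
Cumulative distance at D ≈ 255 km.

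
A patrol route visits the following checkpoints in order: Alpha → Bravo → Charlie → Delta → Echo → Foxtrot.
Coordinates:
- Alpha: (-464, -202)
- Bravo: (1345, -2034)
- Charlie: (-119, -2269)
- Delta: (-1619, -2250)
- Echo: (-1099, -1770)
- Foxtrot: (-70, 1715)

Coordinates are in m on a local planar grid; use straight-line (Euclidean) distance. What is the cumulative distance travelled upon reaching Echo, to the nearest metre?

Leg distances:
Alpha→Bravo: 2574.6 m  (cumulative 2574.6 m)
Bravo→Charlie: 1482.7 m  (cumulative 4057.4 m)
Charlie→Delta: 1500.1 m  (cumulative 5557.5 m)
Delta→Echo: 707.7 m  (cumulative 6265.2 m)
Cumulative distance at Echo ≈ 6265 m.

6265 m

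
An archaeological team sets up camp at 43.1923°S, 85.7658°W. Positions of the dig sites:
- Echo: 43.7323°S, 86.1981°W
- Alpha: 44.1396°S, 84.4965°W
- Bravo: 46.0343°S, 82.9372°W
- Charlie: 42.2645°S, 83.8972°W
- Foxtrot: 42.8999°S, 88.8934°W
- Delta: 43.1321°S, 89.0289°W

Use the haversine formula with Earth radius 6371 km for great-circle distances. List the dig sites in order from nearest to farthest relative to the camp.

Distances from the camp:
Echo 43.7323°S, 86.1981°W: 69.4 km
Alpha 44.1396°S, 84.4965°W: 146.7 km
Charlie 42.2645°S, 83.8972°W: 184.2 km
Foxtrot 42.8999°S, 88.8934°W: 256.2 km
Delta 43.1321°S, 89.0289°W: 264.7 km
Bravo 46.0343°S, 82.9372°W: 387.2 km

Echo, Alpha, Charlie, Foxtrot, Delta, Bravo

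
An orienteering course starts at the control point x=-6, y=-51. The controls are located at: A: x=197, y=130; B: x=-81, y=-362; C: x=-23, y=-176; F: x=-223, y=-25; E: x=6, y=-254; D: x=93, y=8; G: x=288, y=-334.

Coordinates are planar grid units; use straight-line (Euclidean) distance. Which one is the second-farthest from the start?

B

Distance to each, sorted:
G: 408.1
B: 319.9
A: 272.0
F: 218.6
E: 203.4
C: 126.2
D: 115.2
The second-farthest is B at 319.9.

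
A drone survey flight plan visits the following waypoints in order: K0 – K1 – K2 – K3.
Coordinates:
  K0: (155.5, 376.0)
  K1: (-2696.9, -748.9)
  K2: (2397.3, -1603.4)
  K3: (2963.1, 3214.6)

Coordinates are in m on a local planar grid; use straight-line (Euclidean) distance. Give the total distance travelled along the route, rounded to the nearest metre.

Leg distances:
K0→K1: 3066.2 m  (cumulative 3066.2 m)
K1→K2: 5165.4 m  (cumulative 8231.6 m)
K2→K3: 4851.1 m  (cumulative 13082.7 m)
Total route length ≈ 13083 m.

13083 m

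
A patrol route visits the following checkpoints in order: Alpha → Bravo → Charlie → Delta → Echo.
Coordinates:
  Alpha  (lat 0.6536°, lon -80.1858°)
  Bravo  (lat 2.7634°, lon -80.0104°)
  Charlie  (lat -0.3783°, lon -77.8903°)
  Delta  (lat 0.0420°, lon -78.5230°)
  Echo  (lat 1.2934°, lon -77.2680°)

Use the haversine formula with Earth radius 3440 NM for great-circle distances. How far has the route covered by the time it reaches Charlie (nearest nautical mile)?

355 NM

Leg distances:
Alpha→Bravo: 127.1 NM  (cumulative 127.1 NM)
Bravo→Charlie: 227.5 NM  (cumulative 354.6 NM)
Cumulative distance at Charlie ≈ 355 NM.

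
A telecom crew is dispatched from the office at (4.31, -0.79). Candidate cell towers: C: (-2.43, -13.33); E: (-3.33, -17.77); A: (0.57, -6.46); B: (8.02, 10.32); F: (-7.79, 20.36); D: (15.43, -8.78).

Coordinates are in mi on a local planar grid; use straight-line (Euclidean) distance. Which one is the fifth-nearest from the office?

Distance to each, sorted:
A: 6.8 mi
B: 11.7 mi
D: 13.7 mi
C: 14.2 mi
E: 18.6 mi
F: 24.4 mi
The fifth-nearest is E at 18.6 mi.

E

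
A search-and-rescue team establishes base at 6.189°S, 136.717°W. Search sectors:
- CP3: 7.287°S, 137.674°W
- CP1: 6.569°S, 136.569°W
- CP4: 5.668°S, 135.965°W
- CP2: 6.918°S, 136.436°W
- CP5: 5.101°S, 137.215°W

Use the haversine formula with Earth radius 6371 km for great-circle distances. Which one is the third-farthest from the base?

Distance to each, sorted:
CP3: 161.5 km
CP5: 132.9 km
CP4: 101.4 km
CP2: 86.8 km
CP1: 45.3 km
The third-farthest is CP4 at 101.4 km.

CP4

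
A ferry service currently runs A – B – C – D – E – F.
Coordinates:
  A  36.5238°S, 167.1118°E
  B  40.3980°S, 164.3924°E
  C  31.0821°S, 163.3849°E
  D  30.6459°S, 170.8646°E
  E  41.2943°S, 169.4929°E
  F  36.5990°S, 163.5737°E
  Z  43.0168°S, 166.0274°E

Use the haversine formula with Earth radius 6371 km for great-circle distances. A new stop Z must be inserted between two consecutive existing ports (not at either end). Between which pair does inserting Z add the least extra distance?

between E and F

Added distance for inserting Z between each consecutive pair:
A–B: 557.6 km
B–C: 628.9 km
C–D: 2072.7 km
D–E: 594.2 km
E–F: 356.7 km
Smallest added distance is 356.7 km, inserting between E and F.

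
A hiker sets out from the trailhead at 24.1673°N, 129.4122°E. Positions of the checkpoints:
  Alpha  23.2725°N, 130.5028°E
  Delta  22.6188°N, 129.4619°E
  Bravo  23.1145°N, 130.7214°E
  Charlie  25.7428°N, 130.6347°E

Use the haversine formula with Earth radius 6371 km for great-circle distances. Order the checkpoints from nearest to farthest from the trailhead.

Distances from the trailhead:
Alpha 23.2725°N, 130.5028°E: 149.1 km
Delta 22.6188°N, 129.4619°E: 172.3 km
Bravo 23.1145°N, 130.7214°E: 177.4 km
Charlie 25.7428°N, 130.6347°E: 214.2 km

Alpha, Delta, Bravo, Charlie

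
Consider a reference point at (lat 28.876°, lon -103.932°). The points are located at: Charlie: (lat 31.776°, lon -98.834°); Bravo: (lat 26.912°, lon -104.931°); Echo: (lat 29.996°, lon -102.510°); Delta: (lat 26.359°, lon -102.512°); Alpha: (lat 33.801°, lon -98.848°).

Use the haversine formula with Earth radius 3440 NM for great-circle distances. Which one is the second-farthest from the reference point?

Distance to each, sorted:
Alpha: 394.1 NM
Charlie: 316.3 NM
Delta: 168.9 NM
Bravo: 129.3 NM
Echo: 100.2 NM
The second-farthest is Charlie at 316.3 NM.

Charlie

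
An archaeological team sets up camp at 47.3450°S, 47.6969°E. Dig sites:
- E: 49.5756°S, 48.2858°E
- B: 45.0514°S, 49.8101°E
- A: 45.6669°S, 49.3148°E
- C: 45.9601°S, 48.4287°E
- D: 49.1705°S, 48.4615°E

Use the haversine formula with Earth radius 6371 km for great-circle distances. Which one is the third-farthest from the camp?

Distance to each, sorted:
B: 302.5 km
E: 251.8 km
A: 223.9 km
D: 210.7 km
C: 163.8 km
The third-farthest is A at 223.9 km.

A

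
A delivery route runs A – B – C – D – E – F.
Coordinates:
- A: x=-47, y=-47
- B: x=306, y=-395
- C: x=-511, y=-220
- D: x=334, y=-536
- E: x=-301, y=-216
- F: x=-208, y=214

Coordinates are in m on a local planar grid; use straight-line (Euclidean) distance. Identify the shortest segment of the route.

Leg distances:
A→B: 495.7 m
B→C: 835.5 m
C→D: 902.2 m
D→E: 711.1 m
E→F: 439.9 m
The shortest leg is E–F at 439.9 m.

E–F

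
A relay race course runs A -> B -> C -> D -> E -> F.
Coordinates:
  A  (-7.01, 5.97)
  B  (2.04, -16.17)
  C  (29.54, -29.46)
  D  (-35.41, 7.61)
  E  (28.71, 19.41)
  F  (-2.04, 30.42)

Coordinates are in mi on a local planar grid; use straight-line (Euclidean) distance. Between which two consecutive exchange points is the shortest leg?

A–B

Leg distances:
A→B: 23.9 mi
B→C: 30.5 mi
C→D: 74.8 mi
D→E: 65.2 mi
E→F: 32.7 mi
The shortest leg is A–B at 23.9 mi.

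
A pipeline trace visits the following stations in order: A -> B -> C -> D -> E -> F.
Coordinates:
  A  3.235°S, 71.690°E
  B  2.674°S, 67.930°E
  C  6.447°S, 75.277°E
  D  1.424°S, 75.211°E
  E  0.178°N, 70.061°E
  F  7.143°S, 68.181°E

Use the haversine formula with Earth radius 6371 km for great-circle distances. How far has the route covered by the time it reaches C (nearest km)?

Leg distances:
A→B: 422.2 km  (cumulative 422.2 km)
B→C: 915.9 km  (cumulative 1338.1 km)
Cumulative distance at C ≈ 1338 km.

1338 km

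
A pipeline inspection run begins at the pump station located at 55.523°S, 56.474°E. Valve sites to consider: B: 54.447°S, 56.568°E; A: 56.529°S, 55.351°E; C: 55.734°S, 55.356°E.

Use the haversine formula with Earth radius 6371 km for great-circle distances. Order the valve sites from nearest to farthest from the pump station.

C, B, A

Distances from the pump station:
C 55.734°S, 55.356°E: 74.0 km
B 54.447°S, 56.568°E: 119.8 km
A 56.529°S, 55.351°E: 131.8 km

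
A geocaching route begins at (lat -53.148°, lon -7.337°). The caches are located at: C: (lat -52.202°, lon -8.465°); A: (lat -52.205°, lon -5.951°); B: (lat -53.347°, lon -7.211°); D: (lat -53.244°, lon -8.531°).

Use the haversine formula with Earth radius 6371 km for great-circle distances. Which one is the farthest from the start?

A

Distance to each, sorted:
A: 140.4 km
C: 129.8 km
D: 80.2 km
B: 23.7 km
The farthest is A at 140.4 km.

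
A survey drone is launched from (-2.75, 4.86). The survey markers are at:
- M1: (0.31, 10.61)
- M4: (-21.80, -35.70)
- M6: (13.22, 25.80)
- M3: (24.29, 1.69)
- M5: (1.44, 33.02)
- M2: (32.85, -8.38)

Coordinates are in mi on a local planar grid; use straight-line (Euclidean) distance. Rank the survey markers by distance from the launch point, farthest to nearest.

M4, M2, M5, M3, M6, M1

Distance from the launch point at (-2.75, 4.86) to each:
M4 (-21.80, -35.70): 44.8 mi
M2 (32.85, -8.38): 38.0 mi
M5 (1.44, 33.02): 28.5 mi
M3 (24.29, 1.69): 27.2 mi
M6 (13.22, 25.80): 26.3 mi
M1 (0.31, 10.61): 6.5 mi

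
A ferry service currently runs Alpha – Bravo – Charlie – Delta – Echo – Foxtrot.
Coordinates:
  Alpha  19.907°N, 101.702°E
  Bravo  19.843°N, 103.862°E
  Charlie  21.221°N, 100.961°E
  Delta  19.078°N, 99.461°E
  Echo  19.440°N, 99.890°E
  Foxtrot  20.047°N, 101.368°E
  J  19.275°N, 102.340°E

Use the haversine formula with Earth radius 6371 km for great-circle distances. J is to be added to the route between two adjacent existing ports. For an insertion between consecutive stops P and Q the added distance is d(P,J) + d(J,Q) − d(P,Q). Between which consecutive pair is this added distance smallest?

between Alpha and Bravo

Added distance for inserting J between each consecutive pair:
Alpha–Bravo: 42.5 km
Bravo–Charlie: 92.7 km
Charlie–Delta: 277.9 km
Delta–Echo: 500.4 km
Echo–Foxtrot: 222.1 km
Smallest added distance is 42.5 km, inserting between Alpha and Bravo.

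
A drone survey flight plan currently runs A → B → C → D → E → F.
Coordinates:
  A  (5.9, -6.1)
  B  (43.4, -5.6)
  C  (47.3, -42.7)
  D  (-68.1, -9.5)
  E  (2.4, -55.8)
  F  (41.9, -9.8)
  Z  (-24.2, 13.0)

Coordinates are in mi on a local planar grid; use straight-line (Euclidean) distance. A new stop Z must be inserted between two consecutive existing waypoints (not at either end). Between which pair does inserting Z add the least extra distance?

Added distance for inserting Z between each consecutive pair:
A–B: 68.3 mi
B–C: 123.4 mi
C–D: 19.9 mi
D–E: 38.7 mi
E–F: 83.1 mi
Smallest added distance is 19.9 mi, inserting between C and D.

between C and D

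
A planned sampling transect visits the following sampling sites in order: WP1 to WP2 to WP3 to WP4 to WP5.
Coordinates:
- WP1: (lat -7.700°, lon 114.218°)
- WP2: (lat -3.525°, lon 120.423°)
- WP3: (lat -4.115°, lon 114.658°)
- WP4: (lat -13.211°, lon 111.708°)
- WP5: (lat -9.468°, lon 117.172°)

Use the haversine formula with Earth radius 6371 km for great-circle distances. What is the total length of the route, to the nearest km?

Leg distances:
WP1→WP2: 828.7 km  (cumulative 828.7 km)
WP2→WP3: 643.0 km  (cumulative 1471.7 km)
WP3→WP4: 1062.0 km  (cumulative 2533.7 km)
WP4→WP5: 726.6 km  (cumulative 3260.3 km)
Total route length ≈ 3260 km.

3260 km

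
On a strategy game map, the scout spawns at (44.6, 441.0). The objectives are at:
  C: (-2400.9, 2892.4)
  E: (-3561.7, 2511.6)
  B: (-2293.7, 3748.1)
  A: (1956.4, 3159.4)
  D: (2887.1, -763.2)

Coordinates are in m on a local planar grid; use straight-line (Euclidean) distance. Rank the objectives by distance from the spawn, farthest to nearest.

Distance from the spawn at (44.6, 441.0) to each:
E (-3561.7, 2511.6): 4158.5 m
B (-2293.7, 3748.1): 4050.3 m
C (-2400.9, 2892.4): 3462.6 m
A (1956.4, 3159.4): 3323.4 m
D (2887.1, -763.2): 3087.1 m

E, B, C, A, D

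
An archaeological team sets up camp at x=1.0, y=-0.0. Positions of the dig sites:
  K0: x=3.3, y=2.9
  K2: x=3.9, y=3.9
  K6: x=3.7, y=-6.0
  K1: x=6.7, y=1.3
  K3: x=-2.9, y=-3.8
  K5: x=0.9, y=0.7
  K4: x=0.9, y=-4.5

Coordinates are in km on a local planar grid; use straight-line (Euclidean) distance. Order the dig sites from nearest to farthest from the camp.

Computing each straight-line distance from x=1.0, y=-0.0:
K5 x=0.9, y=0.7: 0.7 km
K0 x=3.3, y=2.9: 3.7 km
K4 x=0.9, y=-4.5: 4.5 km
K2 x=3.9, y=3.9: 4.9 km
K3 x=-2.9, y=-3.8: 5.4 km
K1 x=6.7, y=1.3: 5.8 km
K6 x=3.7, y=-6.0: 6.6 km

K5, K0, K4, K2, K3, K1, K6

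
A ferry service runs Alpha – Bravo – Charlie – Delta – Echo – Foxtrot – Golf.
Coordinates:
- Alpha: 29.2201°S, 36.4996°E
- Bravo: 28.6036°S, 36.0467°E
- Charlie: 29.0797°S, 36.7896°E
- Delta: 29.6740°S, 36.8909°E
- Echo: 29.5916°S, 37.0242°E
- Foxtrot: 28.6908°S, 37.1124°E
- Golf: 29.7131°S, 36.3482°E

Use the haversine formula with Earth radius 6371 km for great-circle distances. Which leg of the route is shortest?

Leg distances:
Alpha→Bravo: 81.5 km
Bravo→Charlie: 89.7 km
Charlie→Delta: 66.8 km
Delta→Echo: 15.8 km
Echo→Foxtrot: 100.5 km
Foxtrot→Golf: 135.7 km
The shortest leg is Delta–Echo at 15.8 km.

Delta–Echo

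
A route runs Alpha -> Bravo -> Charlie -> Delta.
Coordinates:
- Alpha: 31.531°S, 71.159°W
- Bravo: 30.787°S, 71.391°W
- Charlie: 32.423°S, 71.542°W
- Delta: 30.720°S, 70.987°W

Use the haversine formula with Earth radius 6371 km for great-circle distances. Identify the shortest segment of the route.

Alpha–Bravo

Leg distances:
Alpha→Bravo: 85.6 km
Bravo→Charlie: 182.5 km
Charlie→Delta: 196.5 km
The shortest leg is Alpha–Bravo at 85.6 km.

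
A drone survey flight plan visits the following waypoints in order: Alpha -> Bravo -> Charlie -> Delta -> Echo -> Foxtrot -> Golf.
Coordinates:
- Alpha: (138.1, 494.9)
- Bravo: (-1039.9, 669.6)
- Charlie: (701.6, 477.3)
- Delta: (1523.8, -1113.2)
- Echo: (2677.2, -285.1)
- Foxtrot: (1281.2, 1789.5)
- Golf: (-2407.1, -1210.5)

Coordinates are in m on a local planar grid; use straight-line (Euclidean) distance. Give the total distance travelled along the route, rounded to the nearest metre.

13408 m

Leg distances:
Alpha→Bravo: 1190.9 m  (cumulative 1190.9 m)
Bravo→Charlie: 1752.1 m  (cumulative 2943.0 m)
Charlie→Delta: 1790.4 m  (cumulative 4733.4 m)
Delta→Echo: 1419.9 m  (cumulative 6153.3 m)
Echo→Foxtrot: 2500.6 m  (cumulative 8653.9 m)
Foxtrot→Golf: 4754.3 m  (cumulative 13408.2 m)
Total route length ≈ 13408 m.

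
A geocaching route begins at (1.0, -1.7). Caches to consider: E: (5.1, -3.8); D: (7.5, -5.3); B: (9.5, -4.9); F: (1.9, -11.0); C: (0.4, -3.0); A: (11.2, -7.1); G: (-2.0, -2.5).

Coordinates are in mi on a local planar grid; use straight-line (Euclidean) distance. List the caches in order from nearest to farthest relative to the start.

Distances from the start:
C (0.4, -3.0): 1.4 mi
G (-2.0, -2.5): 3.1 mi
E (5.1, -3.8): 4.6 mi
D (7.5, -5.3): 7.4 mi
B (9.5, -4.9): 9.1 mi
F (1.9, -11.0): 9.3 mi
A (11.2, -7.1): 11.5 mi

C, G, E, D, B, F, A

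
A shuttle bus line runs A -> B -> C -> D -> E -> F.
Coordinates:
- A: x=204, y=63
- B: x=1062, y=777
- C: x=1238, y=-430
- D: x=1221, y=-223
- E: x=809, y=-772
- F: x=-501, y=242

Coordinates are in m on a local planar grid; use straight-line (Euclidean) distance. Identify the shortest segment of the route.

C–D

Leg distances:
A→B: 1116.2 m
B→C: 1219.8 m
C→D: 207.7 m
D→E: 686.4 m
E→F: 1656.6 m
The shortest leg is C–D at 207.7 m.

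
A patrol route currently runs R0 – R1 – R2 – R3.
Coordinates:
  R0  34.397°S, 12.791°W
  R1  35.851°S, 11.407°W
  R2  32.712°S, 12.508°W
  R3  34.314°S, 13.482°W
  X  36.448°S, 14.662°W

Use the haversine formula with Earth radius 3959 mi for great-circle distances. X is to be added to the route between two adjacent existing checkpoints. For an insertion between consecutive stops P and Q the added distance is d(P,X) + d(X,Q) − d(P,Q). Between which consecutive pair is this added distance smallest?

between R0 and R1

Added distance for inserting X between each consecutive pair:
R0–R1: 235.5 mi
R1–R2: 246.1 mi
R2–R3: 323.4 mi
Smallest added distance is 235.5 mi, inserting between R0 and R1.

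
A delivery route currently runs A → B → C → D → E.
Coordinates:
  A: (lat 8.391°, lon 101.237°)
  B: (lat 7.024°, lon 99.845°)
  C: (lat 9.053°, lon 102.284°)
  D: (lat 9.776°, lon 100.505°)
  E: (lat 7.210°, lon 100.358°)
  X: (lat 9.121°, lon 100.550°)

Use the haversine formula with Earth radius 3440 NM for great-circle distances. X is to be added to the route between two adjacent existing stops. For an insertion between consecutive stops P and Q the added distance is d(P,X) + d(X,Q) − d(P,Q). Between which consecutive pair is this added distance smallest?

Added distance for inserting X between each consecutive pair:
A–B: 76.0 NM
B–C: 46.2 NM
C–D: 28.3 NM
D–E: 0.4 NM
Smallest added distance is 0.4 NM, inserting between D and E.

between D and E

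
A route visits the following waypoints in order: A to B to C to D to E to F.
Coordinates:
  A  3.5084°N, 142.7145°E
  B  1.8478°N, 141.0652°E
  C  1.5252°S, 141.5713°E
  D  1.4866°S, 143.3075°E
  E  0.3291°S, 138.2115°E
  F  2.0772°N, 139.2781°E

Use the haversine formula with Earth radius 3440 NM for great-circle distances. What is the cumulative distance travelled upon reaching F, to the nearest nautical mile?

Leg distances:
A→B: 140.4 NM  (cumulative 140.4 NM)
B→C: 204.8 NM  (cumulative 345.2 NM)
C→D: 104.2 NM  (cumulative 449.5 NM)
D→E: 313.7 NM  (cumulative 763.2 NM)
E→F: 158.0 NM  (cumulative 921.2 NM)
Cumulative distance at F ≈ 921 NM.

921 NM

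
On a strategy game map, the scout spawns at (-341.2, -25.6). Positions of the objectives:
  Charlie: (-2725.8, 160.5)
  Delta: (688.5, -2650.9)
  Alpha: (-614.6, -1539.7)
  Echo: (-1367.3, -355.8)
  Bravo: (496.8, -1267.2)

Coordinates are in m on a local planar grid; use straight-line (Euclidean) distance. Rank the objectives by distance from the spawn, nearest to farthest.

Echo, Bravo, Alpha, Charlie, Delta

Distance from the spawn at (-341.2, -25.6) to each:
Echo (-1367.3, -355.8): 1077.9 m
Bravo (496.8, -1267.2): 1497.9 m
Alpha (-614.6, -1539.7): 1538.6 m
Charlie (-2725.8, 160.5): 2391.9 m
Delta (688.5, -2650.9): 2820.0 m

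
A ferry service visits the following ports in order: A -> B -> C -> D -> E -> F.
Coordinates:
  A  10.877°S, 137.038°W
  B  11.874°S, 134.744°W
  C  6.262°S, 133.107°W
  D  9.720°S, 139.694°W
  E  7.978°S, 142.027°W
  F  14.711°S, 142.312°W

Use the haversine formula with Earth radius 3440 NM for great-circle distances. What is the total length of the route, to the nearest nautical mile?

Leg distances:
A→B: 147.7 NM  (cumulative 147.7 NM)
B→C: 350.6 NM  (cumulative 498.3 NM)
C→D: 443.2 NM  (cumulative 941.5 NM)
D→E: 173.5 NM  (cumulative 1115.0 NM)
E→F: 404.6 NM  (cumulative 1519.6 NM)
Total route length ≈ 1520 NM.

1520 NM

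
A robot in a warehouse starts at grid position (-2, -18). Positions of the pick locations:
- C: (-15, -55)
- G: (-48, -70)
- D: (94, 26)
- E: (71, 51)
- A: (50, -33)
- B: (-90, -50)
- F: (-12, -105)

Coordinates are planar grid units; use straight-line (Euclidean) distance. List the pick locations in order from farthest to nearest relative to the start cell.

D, E, B, F, G, A, C

Distances from the start cell:
D (94, 26): 105.6
E (71, 51): 100.4
B (-90, -50): 93.6
F (-12, -105): 87.6
G (-48, -70): 69.4
A (50, -33): 54.1
C (-15, -55): 39.2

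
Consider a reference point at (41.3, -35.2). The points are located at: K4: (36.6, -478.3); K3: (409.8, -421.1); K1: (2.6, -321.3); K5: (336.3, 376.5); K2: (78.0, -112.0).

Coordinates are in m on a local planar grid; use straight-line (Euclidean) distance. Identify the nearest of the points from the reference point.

K2

Distance to each, sorted:
K2: 85.1 m
K1: 288.7 m
K4: 443.1 m
K5: 506.5 m
K3: 533.6 m
The nearest is K2 at 85.1 m.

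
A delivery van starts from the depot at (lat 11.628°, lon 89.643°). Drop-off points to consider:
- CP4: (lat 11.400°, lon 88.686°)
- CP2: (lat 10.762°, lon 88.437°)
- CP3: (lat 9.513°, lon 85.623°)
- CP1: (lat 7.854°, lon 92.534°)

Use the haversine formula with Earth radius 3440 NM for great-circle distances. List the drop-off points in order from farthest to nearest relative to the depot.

Computing each great-circle distance from (lat 11.628°, lon 89.643°):
CP1 (lat 7.854°, lon 92.534°): 283.9 NM
CP3 (lat 9.513°, lon 85.623°): 269.1 NM
CP2 (lat 10.762°, lon 88.437°): 88.0 NM
CP4 (lat 11.400°, lon 88.686°): 57.9 NM

CP1, CP3, CP2, CP4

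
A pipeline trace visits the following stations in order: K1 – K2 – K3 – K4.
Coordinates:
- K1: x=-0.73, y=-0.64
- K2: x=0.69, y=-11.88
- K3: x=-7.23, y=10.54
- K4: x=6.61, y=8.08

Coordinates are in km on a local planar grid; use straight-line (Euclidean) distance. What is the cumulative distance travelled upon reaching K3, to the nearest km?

Leg distances:
K1→K2: 11.3 km  (cumulative 11.3 km)
K2→K3: 23.8 km  (cumulative 35.1 km)
Cumulative distance at K3 ≈ 35 km.

35 km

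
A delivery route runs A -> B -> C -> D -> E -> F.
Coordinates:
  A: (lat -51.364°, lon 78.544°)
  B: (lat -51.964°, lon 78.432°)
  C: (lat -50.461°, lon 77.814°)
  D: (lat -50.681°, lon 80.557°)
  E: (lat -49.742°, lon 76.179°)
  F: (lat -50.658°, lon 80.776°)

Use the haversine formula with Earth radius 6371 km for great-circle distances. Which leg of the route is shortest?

A–B

Leg distances:
A→B: 67.2 km
B→C: 172.6 km
C→D: 195.2 km
D→E: 328.5 km
E→F: 342.6 km
The shortest leg is A–B at 67.2 km.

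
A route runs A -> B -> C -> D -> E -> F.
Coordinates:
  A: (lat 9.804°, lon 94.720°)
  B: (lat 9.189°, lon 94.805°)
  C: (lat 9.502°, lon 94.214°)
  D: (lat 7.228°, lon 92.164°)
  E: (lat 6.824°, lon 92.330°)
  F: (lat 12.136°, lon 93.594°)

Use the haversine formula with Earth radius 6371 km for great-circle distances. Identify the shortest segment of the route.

D–E

Leg distances:
A→B: 69.0 km
B→C: 73.6 km
C→D: 338.8 km
D→E: 48.5 km
E→F: 606.7 km
The shortest leg is D–E at 48.5 km.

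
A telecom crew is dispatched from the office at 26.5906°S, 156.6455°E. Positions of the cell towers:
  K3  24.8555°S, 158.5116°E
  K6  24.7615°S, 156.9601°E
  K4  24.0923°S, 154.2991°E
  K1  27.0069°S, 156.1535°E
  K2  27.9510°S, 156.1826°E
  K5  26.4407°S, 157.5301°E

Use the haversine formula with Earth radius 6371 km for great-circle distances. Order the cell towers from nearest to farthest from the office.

Distance from the office at 26.5906°S, 156.6455°E to each:
K1 27.0069°S, 156.1535°E: 67.3 km
K5 26.4407°S, 157.5301°E: 89.6 km
K2 27.9510°S, 156.1826°E: 158.0 km
K6 24.7615°S, 156.9601°E: 205.8 km
K3 24.8555°S, 158.5116°E: 268.6 km
K4 24.0923°S, 154.2991°E: 364.4 km

K1, K5, K2, K6, K3, K4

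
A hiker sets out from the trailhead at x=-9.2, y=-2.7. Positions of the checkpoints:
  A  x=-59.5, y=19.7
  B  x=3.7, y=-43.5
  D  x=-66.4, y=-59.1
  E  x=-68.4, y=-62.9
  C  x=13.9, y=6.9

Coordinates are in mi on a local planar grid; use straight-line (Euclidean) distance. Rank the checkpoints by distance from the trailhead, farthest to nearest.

E, D, A, B, C

Distances from the trailhead:
E x=-68.4, y=-62.9: 84.4 mi
D x=-66.4, y=-59.1: 80.3 mi
A x=-59.5, y=19.7: 55.1 mi
B x=3.7, y=-43.5: 42.8 mi
C x=13.9, y=6.9: 25.0 mi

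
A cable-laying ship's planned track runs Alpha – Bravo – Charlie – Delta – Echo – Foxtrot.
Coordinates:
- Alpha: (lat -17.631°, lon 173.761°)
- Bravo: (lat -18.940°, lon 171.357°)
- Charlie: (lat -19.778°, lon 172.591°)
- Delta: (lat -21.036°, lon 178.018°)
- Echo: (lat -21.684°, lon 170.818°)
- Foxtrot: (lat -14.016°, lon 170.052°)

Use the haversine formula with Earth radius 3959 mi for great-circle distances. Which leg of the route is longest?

Echo–Foxtrot

Leg distances:
Alpha→Bravo: 181.8 mi
Bravo→Charlie: 99.1 mi
Charlie→Delta: 362.0 mi
Delta→Echo: 465.4 mi
Echo→Foxtrot: 532.2 mi
The longest leg is Echo–Foxtrot at 532.2 mi.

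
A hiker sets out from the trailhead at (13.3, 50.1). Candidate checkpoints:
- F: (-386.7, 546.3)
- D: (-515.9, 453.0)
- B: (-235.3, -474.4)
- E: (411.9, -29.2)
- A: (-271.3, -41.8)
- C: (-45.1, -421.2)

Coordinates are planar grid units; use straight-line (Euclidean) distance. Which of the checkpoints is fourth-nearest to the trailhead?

B

Distances from the trailhead ((13.3, 50.1)):
A: 299.1
E: 406.4
C: 474.9
B: 580.4
F: 637.3
D: 665.1
The fourth-nearest is B at 580.4.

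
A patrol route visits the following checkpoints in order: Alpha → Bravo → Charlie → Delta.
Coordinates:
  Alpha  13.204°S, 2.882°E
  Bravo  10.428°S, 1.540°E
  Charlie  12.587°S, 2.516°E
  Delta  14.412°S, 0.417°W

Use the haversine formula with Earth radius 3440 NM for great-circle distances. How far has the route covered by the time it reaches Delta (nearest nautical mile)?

529 NM

Leg distances:
Alpha→Bravo: 184.4 NM  (cumulative 184.4 NM)
Bravo→Charlie: 141.8 NM  (cumulative 326.2 NM)
Charlie→Delta: 203.3 NM  (cumulative 529.4 NM)
Cumulative distance at Delta ≈ 529 NM.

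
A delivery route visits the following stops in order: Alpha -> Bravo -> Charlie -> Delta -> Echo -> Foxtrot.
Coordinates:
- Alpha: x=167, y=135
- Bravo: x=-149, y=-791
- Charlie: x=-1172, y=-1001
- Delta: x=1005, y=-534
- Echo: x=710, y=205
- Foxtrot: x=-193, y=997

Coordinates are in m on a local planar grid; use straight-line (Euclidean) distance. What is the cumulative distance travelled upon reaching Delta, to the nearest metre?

Leg distances:
Alpha→Bravo: 978.4 m  (cumulative 978.4 m)
Bravo→Charlie: 1044.3 m  (cumulative 2022.8 m)
Charlie→Delta: 2226.5 m  (cumulative 4249.3 m)
Cumulative distance at Delta ≈ 4249 m.

4249 m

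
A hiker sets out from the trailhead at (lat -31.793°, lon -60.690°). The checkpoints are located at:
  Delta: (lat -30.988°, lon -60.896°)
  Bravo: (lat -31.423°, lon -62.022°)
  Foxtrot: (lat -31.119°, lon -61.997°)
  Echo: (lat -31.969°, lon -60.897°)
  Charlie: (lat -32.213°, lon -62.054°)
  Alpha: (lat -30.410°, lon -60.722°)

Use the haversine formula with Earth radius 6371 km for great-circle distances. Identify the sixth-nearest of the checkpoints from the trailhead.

Alpha

Distances from the trailhead ((lat -31.793°, lon -60.690°)):
Echo: 27.7 km
Delta: 91.6 km
Bravo: 132.7 km
Charlie: 136.8 km
Foxtrot: 144.9 km
Alpha: 153.8 km
The sixth-nearest is Alpha at 153.8 km.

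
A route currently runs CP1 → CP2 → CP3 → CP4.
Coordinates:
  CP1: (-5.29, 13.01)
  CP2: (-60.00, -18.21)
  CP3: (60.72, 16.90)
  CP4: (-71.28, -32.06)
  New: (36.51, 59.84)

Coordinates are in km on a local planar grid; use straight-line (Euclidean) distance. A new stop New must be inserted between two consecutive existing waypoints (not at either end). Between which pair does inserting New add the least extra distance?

Added distance for inserting New between each consecutive pair:
CP1–CP2: 123.9 km
CP2–CP3: 47.7 km
CP3–CP4: 50.2 km
Smallest added distance is 47.7 km, inserting between CP2 and CP3.

between CP2 and CP3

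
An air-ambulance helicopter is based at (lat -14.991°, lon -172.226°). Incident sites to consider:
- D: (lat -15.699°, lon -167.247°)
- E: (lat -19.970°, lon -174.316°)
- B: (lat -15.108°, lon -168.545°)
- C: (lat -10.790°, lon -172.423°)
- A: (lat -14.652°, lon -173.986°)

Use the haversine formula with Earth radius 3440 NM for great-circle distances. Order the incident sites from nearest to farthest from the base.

A, B, C, D, E

Computing each great-circle distance from (lat -14.991°, lon -172.226°):
A (lat -14.652°, lon -173.986°): 104.2 NM
B (lat -15.108°, lon -168.545°): 213.5 NM
C (lat -10.790°, lon -172.423°): 252.5 NM
D (lat -15.699°, lon -167.247°): 291.4 NM
E (lat -19.970°, lon -174.316°): 322.0 NM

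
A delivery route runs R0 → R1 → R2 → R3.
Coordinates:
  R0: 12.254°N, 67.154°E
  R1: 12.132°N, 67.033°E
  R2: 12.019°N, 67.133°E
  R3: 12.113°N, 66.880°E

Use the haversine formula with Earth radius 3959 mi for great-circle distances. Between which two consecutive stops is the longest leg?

R2–R3

Leg distances:
R0→R1: 11.7 mi
R1→R2: 10.3 mi
R2→R3: 18.3 mi
The longest leg is R2–R3 at 18.3 mi.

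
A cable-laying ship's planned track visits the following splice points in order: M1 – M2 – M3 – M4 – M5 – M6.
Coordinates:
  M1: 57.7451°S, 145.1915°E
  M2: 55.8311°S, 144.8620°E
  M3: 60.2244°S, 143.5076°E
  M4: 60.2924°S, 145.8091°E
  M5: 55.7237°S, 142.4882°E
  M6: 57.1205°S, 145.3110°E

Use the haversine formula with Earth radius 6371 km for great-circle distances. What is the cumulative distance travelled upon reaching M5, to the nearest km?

Leg distances:
M1→M2: 213.8 km  (cumulative 213.8 km)
M2→M3: 495.0 km  (cumulative 708.7 km)
M3→M4: 127.2 km  (cumulative 835.9 km)
M4→M5: 544.2 km  (cumulative 1380.1 km)
Cumulative distance at M5 ≈ 1380 km.

1380 km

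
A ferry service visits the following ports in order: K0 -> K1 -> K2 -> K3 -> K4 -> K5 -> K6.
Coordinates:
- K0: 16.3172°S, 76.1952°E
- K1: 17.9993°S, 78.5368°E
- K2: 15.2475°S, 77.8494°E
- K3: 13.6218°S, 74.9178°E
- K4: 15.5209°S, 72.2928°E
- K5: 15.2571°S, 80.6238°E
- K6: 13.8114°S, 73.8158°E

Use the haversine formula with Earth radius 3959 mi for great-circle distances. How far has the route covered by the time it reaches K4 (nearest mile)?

834 mi

Leg distances:
K0→K1: 193.4 mi  (cumulative 193.4 mi)
K1→K2: 195.5 mi  (cumulative 388.9 mi)
K2→K3: 226.0 mi  (cumulative 615.0 mi)
K3→K4: 219.2 mi  (cumulative 834.1 mi)
Cumulative distance at K4 ≈ 834 mi.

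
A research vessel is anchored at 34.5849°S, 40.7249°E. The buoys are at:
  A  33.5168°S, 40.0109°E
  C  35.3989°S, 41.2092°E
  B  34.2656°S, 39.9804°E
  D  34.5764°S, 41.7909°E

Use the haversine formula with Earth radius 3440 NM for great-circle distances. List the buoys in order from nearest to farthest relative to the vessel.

Distance from the vessel at 34.5849°S, 40.7249°E to each:
B 34.2656°S, 39.9804°E: 41.6 NM
D 34.5764°S, 41.7909°E: 52.7 NM
C 35.3989°S, 41.2092°E: 54.4 NM
A 33.5168°S, 40.0109°E: 73.3 NM

B, D, C, A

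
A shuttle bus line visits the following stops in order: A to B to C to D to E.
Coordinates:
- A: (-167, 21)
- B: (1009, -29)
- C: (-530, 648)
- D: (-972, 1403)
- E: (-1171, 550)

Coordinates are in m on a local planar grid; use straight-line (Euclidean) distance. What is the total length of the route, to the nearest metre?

4609 m

Leg distances:
A→B: 1177.1 m  (cumulative 1177.1 m)
B→C: 1681.3 m  (cumulative 2858.4 m)
C→D: 874.9 m  (cumulative 3733.3 m)
D→E: 875.9 m  (cumulative 4609.2 m)
Total route length ≈ 4609 m.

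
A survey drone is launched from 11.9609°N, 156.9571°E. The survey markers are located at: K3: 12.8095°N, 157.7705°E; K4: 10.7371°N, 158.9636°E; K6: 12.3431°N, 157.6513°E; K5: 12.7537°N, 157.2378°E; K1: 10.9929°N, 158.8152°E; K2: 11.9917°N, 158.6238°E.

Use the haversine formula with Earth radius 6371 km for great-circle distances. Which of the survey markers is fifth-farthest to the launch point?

K5

Distances from the launch point (11.9609°N, 156.9571°E):
K4: 257.6 km
K1: 229.3 km
K2: 181.3 km
K3: 129.3 km
K5: 93.3 km
K6: 86.6 km
The fifth-farthest is K5 at 93.3 km.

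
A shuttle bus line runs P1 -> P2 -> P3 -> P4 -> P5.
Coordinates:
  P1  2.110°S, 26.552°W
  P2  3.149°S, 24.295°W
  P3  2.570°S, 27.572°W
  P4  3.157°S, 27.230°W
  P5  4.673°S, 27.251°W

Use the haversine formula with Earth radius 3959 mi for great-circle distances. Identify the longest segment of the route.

Leg distances:
P1→P2: 171.5 mi
P2→P3: 229.7 mi
P3→P4: 46.9 mi
P4→P5: 104.8 mi
The longest leg is P2–P3 at 229.7 mi.

P2–P3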